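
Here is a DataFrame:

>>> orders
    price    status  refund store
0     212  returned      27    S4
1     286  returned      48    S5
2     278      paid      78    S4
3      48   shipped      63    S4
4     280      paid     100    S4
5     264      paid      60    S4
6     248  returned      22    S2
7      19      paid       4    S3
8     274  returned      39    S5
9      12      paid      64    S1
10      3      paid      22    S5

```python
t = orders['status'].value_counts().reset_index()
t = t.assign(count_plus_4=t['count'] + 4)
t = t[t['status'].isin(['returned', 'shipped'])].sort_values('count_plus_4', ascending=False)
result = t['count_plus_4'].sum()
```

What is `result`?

value_counts of status:
status
paid        6
returned    4
shipped     1
Name: count, dtype: int64
reset_index():
     status  count
0      paid      6
1  returned      4
2   shipped      1
add column count_plus_4 = t['count'] + 4:
     status  count  count_plus_4
0      paid      6            10
1  returned      4             8
2   shipped      1             5
filter rows where status in ['returned', 'shipped']:
     status  count  count_plus_4
1  returned      4             8
2   shipped      1             5
sort by count_plus_4 descending:
     status  count  count_plus_4
1  returned      4             8
2   shipped      1             5
Finally, sum of column 'count_plus_4' = 13.

13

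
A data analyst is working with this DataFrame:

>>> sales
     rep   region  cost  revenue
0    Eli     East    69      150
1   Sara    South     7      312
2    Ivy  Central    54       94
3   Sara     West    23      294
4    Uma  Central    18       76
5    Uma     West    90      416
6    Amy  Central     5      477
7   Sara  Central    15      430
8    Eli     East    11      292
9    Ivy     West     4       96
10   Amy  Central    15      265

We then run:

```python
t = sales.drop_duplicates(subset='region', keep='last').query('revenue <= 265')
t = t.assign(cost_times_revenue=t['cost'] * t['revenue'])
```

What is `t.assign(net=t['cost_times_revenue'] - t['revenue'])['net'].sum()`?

drop duplicate region (keep=last):
     rep   region  cost  revenue
1   Sara    South     7      312
8    Eli     East    11      292
9    Ivy     West     4       96
10   Amy  Central    15      265
filter rows where revenue <= 265:
    rep   region  cost  revenue
9   Ivy     West     4       96
10  Amy  Central    15      265
add column cost_times_revenue = t['cost'] * t['revenue']:
    rep   region  cost  revenue  cost_times_revenue
9   Ivy     West     4       96                 384
10  Amy  Central    15      265                3975
add column net = t['cost_times_revenue'] - t['revenue']:
    rep   region  cost  revenue  cost_times_revenue   net
9   Ivy     West     4       96                 384   288
10  Amy  Central    15      265                3975  3710
So sum() = 3998.

3998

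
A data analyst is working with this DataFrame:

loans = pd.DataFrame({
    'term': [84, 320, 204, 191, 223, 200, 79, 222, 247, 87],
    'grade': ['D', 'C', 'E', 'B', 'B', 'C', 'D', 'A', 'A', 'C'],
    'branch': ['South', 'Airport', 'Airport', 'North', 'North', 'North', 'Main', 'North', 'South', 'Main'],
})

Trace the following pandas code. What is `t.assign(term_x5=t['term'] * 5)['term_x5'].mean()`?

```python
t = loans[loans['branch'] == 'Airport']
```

1310.0

filter rows where branch == 'Airport':
   term grade   branch
1   320     C  Airport
2   204     E  Airport
add column term_x5 = t['term'] * 5:
   term grade   branch  term_x5
1   320     C  Airport     1600
2   204     E  Airport     1020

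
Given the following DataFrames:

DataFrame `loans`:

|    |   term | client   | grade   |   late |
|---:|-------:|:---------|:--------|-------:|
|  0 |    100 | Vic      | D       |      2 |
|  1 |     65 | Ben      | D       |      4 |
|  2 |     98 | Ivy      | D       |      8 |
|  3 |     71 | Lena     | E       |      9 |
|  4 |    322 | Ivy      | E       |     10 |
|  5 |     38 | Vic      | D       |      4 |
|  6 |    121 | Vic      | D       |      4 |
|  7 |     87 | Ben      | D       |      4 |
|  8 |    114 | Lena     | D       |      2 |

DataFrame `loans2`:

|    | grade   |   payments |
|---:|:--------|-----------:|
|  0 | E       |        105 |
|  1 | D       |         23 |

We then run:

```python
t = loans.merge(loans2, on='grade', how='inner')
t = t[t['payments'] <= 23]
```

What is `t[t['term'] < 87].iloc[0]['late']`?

merge on 'grade' (how='inner') → 9 rows:
   term client grade  late  payments
0   100    Vic     D     2        23
1    65    Ben     D     4        23
2    98    Ivy     D     8        23
3    71   Lena     E     9       105
4   322    Ivy     E    10       105
5    38    Vic     D     4        23
6   121    Vic     D     4        23
7    87    Ben     D     4        23
8   114   Lena     D     2        23
filter rows where payments <= 23:
   term client grade  late  payments
0   100    Vic     D     2        23
1    65    Ben     D     4        23
2    98    Ivy     D     8        23
5    38    Vic     D     4        23
6   121    Vic     D     4        23
7    87    Ben     D     4        23
8   114   Lena     D     2        23
filter rows where term < 87:
   term client grade  late  payments
1    65    Ben     D     4        23
5    38    Vic     D     4        23
Then the value at position 0, column 'late': 4

4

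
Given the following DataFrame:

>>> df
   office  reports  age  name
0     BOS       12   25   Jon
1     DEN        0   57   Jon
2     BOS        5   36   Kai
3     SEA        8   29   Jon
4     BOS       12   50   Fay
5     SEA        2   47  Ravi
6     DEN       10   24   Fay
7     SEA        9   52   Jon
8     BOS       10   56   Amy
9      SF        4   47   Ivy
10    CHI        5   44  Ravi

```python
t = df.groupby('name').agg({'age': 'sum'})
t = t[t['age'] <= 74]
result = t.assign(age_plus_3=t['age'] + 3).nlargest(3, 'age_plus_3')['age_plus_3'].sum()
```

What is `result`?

group by name, sum of age:
      age
name     
Amy    56
Fay    74
Ivy    47
Jon   163
Kai    36
Ravi   91
filter rows where age <= 74:
      age
name     
Amy    56
Fay    74
Ivy    47
Kai    36
add column age_plus_3 = t['age'] + 3:
      age  age_plus_3
name                 
Amy    56          59
Fay    74          77
Ivy    47          50
Kai    36          39
take 3 rows with largest age_plus_3:
      age  age_plus_3
name                 
Fay    74          77
Amy    56          59
Ivy    47          50
The sum of column 'age_plus_3' is 186.

186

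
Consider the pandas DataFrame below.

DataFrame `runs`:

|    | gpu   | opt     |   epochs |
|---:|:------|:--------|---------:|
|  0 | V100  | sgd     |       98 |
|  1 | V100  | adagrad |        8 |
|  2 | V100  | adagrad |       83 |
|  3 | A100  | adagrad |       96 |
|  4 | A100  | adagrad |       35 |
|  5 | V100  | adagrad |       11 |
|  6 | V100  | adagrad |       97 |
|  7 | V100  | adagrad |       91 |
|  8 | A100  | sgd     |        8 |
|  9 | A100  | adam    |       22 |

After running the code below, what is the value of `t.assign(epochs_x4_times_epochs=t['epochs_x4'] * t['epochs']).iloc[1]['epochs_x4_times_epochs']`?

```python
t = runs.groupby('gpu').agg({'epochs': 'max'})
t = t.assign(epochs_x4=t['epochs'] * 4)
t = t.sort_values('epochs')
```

group by gpu, max of epochs:
      epochs
gpu         
A100      96
V100      98
add column epochs_x4 = t['epochs'] * 4:
      epochs  epochs_x4
gpu                    
A100      96        384
V100      98        392
sort by epochs:
      epochs  epochs_x4
gpu                    
A100      96        384
V100      98        392
add column epochs_x4_times_epochs = t['epochs_x4'] * t['epochs']:
      epochs  epochs_x4  epochs_x4_times_epochs
gpu                                            
A100      96        384                   36864
V100      98        392                   38416
So iloc[1]['epochs_x4_times_epochs'] = 38416.

38416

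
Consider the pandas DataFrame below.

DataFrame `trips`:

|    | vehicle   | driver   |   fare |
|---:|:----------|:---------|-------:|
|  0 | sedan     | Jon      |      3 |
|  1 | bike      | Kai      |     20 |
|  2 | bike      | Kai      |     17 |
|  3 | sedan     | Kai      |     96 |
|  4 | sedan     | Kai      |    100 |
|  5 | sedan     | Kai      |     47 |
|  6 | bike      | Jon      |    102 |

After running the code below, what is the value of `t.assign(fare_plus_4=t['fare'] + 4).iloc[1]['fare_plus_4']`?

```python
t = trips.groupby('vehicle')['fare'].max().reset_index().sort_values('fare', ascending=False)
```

104

group by vehicle, max of fare:
vehicle
bike     102
sedan    100
Name: fare, dtype: int64
reset_index():
  vehicle  fare
0    bike   102
1   sedan   100
sort by fare descending:
  vehicle  fare
0    bike   102
1   sedan   100
add column fare_plus_4 = t['fare'] + 4:
  vehicle  fare  fare_plus_4
0    bike   102          106
1   sedan   100          104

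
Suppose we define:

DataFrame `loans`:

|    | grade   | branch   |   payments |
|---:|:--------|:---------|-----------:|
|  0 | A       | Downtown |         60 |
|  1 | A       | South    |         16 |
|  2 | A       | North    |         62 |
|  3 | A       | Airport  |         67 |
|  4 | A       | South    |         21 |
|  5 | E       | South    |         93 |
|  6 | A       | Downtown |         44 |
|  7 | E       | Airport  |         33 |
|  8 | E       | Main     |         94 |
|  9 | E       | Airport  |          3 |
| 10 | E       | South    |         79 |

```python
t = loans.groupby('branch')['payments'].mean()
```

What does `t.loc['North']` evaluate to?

group by branch, mean of payments:
branch
Airport     34.333333
Downtown    52.000000
Main        94.000000
North       62.000000
South       52.250000
Name: payments, dtype: float64
Reading off the value at index 'North', we get 62.0.

62.0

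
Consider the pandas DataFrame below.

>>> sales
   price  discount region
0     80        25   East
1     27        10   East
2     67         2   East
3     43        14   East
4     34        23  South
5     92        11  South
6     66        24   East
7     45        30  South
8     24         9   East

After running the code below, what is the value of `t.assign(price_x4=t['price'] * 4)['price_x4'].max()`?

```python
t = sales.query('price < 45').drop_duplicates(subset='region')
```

136

filter rows where price < 45:
   price  discount region
1     27        10   East
3     43        14   East
4     34        23  South
8     24         9   East
drop duplicate region (keep=first):
   price  discount region
1     27        10   East
4     34        23  South
add column price_x4 = t['price'] * 4:
   price  discount region  price_x4
1     27        10   East       108
4     34        23  South       136
Hence 136.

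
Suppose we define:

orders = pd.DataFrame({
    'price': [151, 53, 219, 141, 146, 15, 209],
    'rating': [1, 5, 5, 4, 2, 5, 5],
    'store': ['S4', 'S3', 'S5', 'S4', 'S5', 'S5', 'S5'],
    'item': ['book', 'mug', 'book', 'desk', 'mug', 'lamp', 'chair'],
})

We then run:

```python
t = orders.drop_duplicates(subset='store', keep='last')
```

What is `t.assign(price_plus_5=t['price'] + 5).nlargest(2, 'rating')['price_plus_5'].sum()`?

drop duplicate store (keep=last):
   price  rating store   item
1     53       5    S3    mug
3    141       4    S4   desk
6    209       5    S5  chair
add column price_plus_5 = t['price'] + 5:
   price  rating store   item  price_plus_5
1     53       5    S3    mug            58
3    141       4    S4   desk           146
6    209       5    S5  chair           214
take 2 rows with largest rating:
   price  rating store   item  price_plus_5
1     53       5    S3    mug            58
6    209       5    S5  chair           214
So sum() = 272.

272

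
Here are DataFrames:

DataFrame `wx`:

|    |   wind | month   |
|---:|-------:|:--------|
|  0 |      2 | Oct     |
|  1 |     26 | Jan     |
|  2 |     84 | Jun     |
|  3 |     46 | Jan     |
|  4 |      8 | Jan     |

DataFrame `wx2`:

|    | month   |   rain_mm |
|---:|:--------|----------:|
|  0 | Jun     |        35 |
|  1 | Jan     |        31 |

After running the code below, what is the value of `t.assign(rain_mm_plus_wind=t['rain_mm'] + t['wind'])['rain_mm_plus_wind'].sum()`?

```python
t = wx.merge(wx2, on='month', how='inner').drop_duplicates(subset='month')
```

176

merge on 'month' (how='inner') → 4 rows:
   wind month  rain_mm
0    26   Jan       31
1    84   Jun       35
2    46   Jan       31
3     8   Jan       31
drop duplicate month (keep=first):
   wind month  rain_mm
0    26   Jan       31
1    84   Jun       35
add column rain_mm_plus_wind = t['rain_mm'] + t['wind']:
   wind month  rain_mm  rain_mm_plus_wind
0    26   Jan       31                 57
1    84   Jun       35                119
Taking the sum of column 'rain_mm_plus_wind' gives 176.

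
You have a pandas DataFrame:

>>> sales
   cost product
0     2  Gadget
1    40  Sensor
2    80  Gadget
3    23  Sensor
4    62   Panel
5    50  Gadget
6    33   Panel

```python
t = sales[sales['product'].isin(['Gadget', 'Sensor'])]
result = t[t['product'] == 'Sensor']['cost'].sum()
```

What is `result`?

63

filter rows where product in ['Gadget', 'Sensor']:
   cost product
0     2  Gadget
1    40  Sensor
2    80  Gadget
3    23  Sensor
5    50  Gadget
filter rows where product == 'Sensor':
   cost product
1    40  Sensor
3    23  Sensor
The sum of column 'cost' is 63.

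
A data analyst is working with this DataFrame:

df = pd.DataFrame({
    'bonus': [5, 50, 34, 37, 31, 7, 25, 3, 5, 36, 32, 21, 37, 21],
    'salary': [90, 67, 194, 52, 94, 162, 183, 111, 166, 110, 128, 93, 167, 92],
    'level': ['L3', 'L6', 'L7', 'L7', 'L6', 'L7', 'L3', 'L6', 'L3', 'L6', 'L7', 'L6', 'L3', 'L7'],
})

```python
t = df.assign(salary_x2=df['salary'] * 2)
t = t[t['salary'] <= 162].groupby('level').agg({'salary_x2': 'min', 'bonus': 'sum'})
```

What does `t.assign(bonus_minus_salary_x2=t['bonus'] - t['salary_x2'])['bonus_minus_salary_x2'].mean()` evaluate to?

add column salary_x2 = df['salary'] * 2:
    bonus  salary level  salary_x2
0       5      90    L3        180
1      50      67    L6        134
2      34     194    L7        388
3      37      52    L7        104
4      31      94    L6        188
5       7     162    L7        324
6      25     183    L3        366
7       3     111    L6        222
8       5     166    L3        332
9      36     110    L6        220
10     32     128    L7        256
11     21      93    L6        186
12     37     167    L3        334
13     21      92    L7        184
filter rows where salary <= 162:
    bonus  salary level  salary_x2
0       5      90    L3        180
1      50      67    L6        134
3      37      52    L7        104
4      31      94    L6        188
5       7     162    L7        324
7       3     111    L6        222
9      36     110    L6        220
10     32     128    L7        256
11     21      93    L6        186
13     21      92    L7        184
group by level: min(salary_x2), sum(bonus):
       salary_x2  bonus
level                  
L3           180      5
L6           134    141
L7           104     97
add column bonus_minus_salary_x2 = t['bonus'] - t['salary_x2']:
       salary_x2  bonus  bonus_minus_salary_x2
level                                         
L3           180      5                   -175
L6           134    141                      7
L7           104     97                     -7

-58.3333333333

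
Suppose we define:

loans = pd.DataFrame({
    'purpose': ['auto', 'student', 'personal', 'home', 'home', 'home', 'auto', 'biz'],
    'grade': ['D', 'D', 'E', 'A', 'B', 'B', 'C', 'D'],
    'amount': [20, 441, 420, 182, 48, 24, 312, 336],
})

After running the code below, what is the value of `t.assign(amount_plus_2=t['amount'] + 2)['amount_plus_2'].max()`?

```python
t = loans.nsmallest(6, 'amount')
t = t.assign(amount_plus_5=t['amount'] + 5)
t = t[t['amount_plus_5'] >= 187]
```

338

take 6 rows with smallest amount:
  purpose grade  amount
0    auto     D      20
5    home     B      24
4    home     B      48
3    home     A     182
6    auto     C     312
7     biz     D     336
add column amount_plus_5 = t['amount'] + 5:
  purpose grade  amount  amount_plus_5
0    auto     D      20             25
5    home     B      24             29
4    home     B      48             53
3    home     A     182            187
6    auto     C     312            317
7     biz     D     336            341
filter rows where amount_plus_5 >= 187:
  purpose grade  amount  amount_plus_5
3    home     A     182            187
6    auto     C     312            317
7     biz     D     336            341
add column amount_plus_2 = t['amount'] + 2:
  purpose grade  amount  amount_plus_5  amount_plus_2
3    home     A     182            187            184
6    auto     C     312            317            314
7     biz     D     336            341            338
The max of column 'amount_plus_2' is 338.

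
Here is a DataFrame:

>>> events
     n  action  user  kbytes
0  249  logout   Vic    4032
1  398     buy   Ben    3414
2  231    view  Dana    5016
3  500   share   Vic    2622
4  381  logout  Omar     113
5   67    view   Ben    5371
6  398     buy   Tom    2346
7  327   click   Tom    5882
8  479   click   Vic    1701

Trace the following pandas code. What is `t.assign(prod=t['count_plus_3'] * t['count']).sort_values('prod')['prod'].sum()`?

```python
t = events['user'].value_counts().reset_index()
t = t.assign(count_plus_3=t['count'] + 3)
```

46

value_counts of user:
user
Vic     3
Ben     2
Tom     2
Dana    1
Omar    1
Name: count, dtype: int64
reset_index():
   user  count
0   Vic      3
1   Ben      2
2   Tom      2
3  Dana      1
4  Omar      1
add column count_plus_3 = t['count'] + 3:
   user  count  count_plus_3
0   Vic      3             6
1   Ben      2             5
2   Tom      2             5
3  Dana      1             4
4  Omar      1             4
add column prod = t['count_plus_3'] * t['count']:
   user  count  count_plus_3  prod
0   Vic      3             6    18
1   Ben      2             5    10
2   Tom      2             5    10
3  Dana      1             4     4
4  Omar      1             4     4
sort by prod:
   user  count  count_plus_3  prod
3  Dana      1             4     4
4  Omar      1             4     4
1   Ben      2             5    10
2   Tom      2             5    10
0   Vic      3             6    18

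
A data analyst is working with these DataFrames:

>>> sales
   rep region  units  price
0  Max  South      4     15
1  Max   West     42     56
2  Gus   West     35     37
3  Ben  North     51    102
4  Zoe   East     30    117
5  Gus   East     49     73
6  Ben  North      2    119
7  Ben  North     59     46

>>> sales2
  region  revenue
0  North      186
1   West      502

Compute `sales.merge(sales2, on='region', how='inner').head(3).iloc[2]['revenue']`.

186

merge on 'region' (how='inner') → 5 rows:
   rep region  units  price  revenue
0  Max   West     42     56      502
1  Gus   West     35     37      502
2  Ben  North     51    102      186
3  Ben  North      2    119      186
4  Ben  North     59     46      186
take first 3 rows:
   rep region  units  price  revenue
0  Max   West     42     56      502
1  Gus   West     35     37      502
2  Ben  North     51    102      186
So iloc[2]['revenue'] = 186.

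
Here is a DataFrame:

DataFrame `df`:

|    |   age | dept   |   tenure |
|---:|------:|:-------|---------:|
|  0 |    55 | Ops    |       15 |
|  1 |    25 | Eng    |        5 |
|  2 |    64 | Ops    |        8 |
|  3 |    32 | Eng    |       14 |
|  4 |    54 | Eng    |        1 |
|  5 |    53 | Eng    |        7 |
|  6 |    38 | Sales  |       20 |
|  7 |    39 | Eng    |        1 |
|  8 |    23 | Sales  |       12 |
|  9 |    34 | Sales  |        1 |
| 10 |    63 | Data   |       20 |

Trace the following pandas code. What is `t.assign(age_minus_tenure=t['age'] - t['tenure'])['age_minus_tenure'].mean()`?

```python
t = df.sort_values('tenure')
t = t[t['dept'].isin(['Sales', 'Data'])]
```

26.25

sort by tenure:
    age   dept  tenure
4    54    Eng       1
7    39    Eng       1
9    34  Sales       1
1    25    Eng       5
5    53    Eng       7
2    64    Ops       8
8    23  Sales      12
3    32    Eng      14
0    55    Ops      15
6    38  Sales      20
10   63   Data      20
filter rows where dept in ['Sales', 'Data']:
    age   dept  tenure
9    34  Sales       1
8    23  Sales      12
6    38  Sales      20
10   63   Data      20
add column age_minus_tenure = t['age'] - t['tenure']:
    age   dept  tenure  age_minus_tenure
9    34  Sales       1                33
8    23  Sales      12                11
6    38  Sales      20                18
10   63   Data      20                43
Reading off the mean of column 'age_minus_tenure', we get 26.25.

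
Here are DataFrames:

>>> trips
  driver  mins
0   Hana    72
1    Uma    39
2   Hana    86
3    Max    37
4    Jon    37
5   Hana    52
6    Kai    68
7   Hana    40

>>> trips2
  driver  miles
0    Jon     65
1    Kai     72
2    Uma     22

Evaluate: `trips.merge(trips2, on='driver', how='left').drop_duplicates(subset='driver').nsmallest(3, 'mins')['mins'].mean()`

merge on 'driver' (how='left') → 8 rows:
  driver  mins  miles
0   Hana    72    NaN
1    Uma    39   22.0
2   Hana    86    NaN
3    Max    37    NaN
4    Jon    37   65.0
5   Hana    52    NaN
6    Kai    68   72.0
7   Hana    40    NaN
drop duplicate driver (keep=first):
  driver  mins  miles
0   Hana    72    NaN
1    Uma    39   22.0
3    Max    37    NaN
4    Jon    37   65.0
6    Kai    68   72.0
take 3 rows with smallest mins:
  driver  mins  miles
3    Max    37    NaN
4    Jon    37   65.0
1    Uma    39   22.0

37.6666666667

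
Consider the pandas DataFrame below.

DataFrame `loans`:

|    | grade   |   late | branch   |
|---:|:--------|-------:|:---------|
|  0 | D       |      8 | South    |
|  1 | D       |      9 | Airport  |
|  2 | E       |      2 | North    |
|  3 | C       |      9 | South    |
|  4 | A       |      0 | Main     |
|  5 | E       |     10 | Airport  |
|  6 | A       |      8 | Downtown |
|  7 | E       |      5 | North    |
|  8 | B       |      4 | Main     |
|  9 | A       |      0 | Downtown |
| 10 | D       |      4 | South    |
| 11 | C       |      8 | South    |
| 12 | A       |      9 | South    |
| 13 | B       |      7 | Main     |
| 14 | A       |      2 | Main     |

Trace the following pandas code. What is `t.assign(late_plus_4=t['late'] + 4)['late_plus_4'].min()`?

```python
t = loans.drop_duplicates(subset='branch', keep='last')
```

4

drop duplicate branch (keep=last):
   grade  late    branch
5      E    10   Airport
7      E     5     North
9      A     0  Downtown
12     A     9     South
14     A     2      Main
add column late_plus_4 = t['late'] + 4:
   grade  late    branch  late_plus_4
5      E    10   Airport           14
7      E     5     North            9
9      A     0  Downtown            4
12     A     9     South           13
14     A     2      Main            6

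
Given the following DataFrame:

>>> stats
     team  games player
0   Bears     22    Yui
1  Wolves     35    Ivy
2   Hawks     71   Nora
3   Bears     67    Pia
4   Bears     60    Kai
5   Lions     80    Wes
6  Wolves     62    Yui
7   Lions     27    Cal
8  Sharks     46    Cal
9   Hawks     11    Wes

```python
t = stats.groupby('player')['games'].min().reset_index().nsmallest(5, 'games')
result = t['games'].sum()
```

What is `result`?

155

group by player, min of games:
player
Cal     27
Ivy     35
Kai     60
Nora    71
Pia     67
Wes     11
Yui     22
Name: games, dtype: int64
reset_index():
  player  games
0    Cal     27
1    Ivy     35
2    Kai     60
3   Nora     71
4    Pia     67
5    Wes     11
6    Yui     22
take 5 rows with smallest games:
  player  games
5    Wes     11
6    Yui     22
0    Cal     27
1    Ivy     35
2    Kai     60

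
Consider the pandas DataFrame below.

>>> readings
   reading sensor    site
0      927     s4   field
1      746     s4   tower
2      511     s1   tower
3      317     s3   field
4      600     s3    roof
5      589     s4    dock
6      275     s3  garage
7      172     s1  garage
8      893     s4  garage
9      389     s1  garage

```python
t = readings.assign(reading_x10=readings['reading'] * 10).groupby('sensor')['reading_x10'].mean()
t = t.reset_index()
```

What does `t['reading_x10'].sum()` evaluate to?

15434.1666667

add column reading_x10 = readings['reading'] * 10:
   reading sensor    site  reading_x10
0      927     s4   field         9270
1      746     s4   tower         7460
2      511     s1   tower         5110
3      317     s3   field         3170
4      600     s3    roof         6000
5      589     s4    dock         5890
6      275     s3  garage         2750
7      172     s1  garage         1720
8      893     s4  garage         8930
9      389     s1  garage         3890
group by sensor, mean of reading_x10:
sensor
s1    3573.333333
s3    3973.333333
s4    7887.500000
Name: reading_x10, dtype: float64
reset_index():
  sensor  reading_x10
0     s1  3573.333333
1     s3  3973.333333
2     s4  7887.500000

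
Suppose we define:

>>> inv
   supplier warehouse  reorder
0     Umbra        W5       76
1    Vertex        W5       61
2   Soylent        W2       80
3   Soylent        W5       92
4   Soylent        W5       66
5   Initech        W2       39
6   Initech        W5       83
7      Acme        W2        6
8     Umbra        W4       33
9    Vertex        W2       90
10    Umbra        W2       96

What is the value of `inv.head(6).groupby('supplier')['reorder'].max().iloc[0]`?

39

take first 6 rows:
  supplier warehouse  reorder
0    Umbra        W5       76
1   Vertex        W5       61
2  Soylent        W2       80
3  Soylent        W5       92
4  Soylent        W5       66
5  Initech        W2       39
group by supplier, max of reorder:
supplier
Initech    39
Soylent    92
Umbra      76
Vertex     61
Name: reorder, dtype: int64
Reading off the value at position 0, we get 39.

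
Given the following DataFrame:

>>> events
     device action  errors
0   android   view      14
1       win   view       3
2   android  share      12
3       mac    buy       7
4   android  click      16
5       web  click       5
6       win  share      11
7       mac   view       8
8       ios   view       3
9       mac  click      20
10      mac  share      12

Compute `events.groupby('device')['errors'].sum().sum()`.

111

group by device, sum of errors:
device
android    42
ios         3
mac        47
web         5
win        14
Name: errors, dtype: int64
sum of the resulting series → 111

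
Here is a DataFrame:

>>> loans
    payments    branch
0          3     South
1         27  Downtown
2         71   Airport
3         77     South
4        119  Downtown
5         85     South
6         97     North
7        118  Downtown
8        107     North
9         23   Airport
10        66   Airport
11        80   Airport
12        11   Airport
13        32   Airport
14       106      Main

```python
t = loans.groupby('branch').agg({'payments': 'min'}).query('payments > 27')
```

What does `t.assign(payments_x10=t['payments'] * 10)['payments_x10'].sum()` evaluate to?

2030

group by branch, min of payments:
          payments
branch            
Airport         11
Downtown        27
Main           106
North           97
South            3
filter rows where payments > 27:
        payments
branch          
Main         106
North         97
add column payments_x10 = t['payments'] * 10:
        payments  payments_x10
branch                        
Main         106          1060
North         97           970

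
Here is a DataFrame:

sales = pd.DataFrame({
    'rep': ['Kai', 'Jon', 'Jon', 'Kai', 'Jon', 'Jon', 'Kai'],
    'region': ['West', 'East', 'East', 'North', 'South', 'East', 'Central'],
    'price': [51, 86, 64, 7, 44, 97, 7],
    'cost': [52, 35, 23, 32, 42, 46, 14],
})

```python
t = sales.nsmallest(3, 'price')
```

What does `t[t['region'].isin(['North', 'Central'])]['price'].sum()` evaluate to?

take 3 rows with smallest price:
   rep   region  price  cost
3  Kai    North      7    32
6  Kai  Central      7    14
4  Jon    South     44    42
filter rows where region in ['North', 'Central']:
   rep   region  price  cost
3  Kai    North      7    32
6  Kai  Central      7    14

14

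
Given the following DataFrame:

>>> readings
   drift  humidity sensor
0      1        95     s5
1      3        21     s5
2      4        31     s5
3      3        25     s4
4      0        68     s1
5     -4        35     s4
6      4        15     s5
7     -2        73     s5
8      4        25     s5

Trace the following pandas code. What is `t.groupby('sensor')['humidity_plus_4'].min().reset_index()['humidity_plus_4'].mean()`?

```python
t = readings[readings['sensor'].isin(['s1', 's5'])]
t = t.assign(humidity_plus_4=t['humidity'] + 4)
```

45.5

filter rows where sensor in ['s1', 's5']:
   drift  humidity sensor
0      1        95     s5
1      3        21     s5
2      4        31     s5
4      0        68     s1
6      4        15     s5
7     -2        73     s5
8      4        25     s5
add column humidity_plus_4 = t['humidity'] + 4:
   drift  humidity sensor  humidity_plus_4
0      1        95     s5               99
1      3        21     s5               25
2      4        31     s5               35
4      0        68     s1               72
6      4        15     s5               19
7     -2        73     s5               77
8      4        25     s5               29
group by sensor, min of humidity_plus_4:
sensor
s1    72
s5    19
Name: humidity_plus_4, dtype: int64
reset_index():
  sensor  humidity_plus_4
0     s1               72
1     s5               19
Reading off the mean of column 'humidity_plus_4', we get 45.5.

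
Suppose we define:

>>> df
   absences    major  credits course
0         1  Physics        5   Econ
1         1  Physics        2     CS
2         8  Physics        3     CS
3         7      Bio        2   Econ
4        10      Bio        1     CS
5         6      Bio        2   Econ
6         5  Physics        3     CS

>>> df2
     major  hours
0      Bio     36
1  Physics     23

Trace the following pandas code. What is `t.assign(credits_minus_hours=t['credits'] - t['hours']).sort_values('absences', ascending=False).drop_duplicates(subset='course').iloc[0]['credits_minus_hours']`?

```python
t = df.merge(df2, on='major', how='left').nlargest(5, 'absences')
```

-35

merge on 'major' (how='left') → 7 rows:
   absences    major  credits course  hours
0         1  Physics        5   Econ     23
1         1  Physics        2     CS     23
2         8  Physics        3     CS     23
3         7      Bio        2   Econ     36
4        10      Bio        1     CS     36
5         6      Bio        2   Econ     36
6         5  Physics        3     CS     23
take 5 rows with largest absences:
   absences    major  credits course  hours
4        10      Bio        1     CS     36
2         8  Physics        3     CS     23
3         7      Bio        2   Econ     36
5         6      Bio        2   Econ     36
6         5  Physics        3     CS     23
add column credits_minus_hours = t['credits'] - t['hours']:
   absences    major  credits course  hours  credits_minus_hours
4        10      Bio        1     CS     36                  -35
2         8  Physics        3     CS     23                  -20
3         7      Bio        2   Econ     36                  -34
5         6      Bio        2   Econ     36                  -34
6         5  Physics        3     CS     23                  -20
sort by absences descending:
   absences    major  credits course  hours  credits_minus_hours
4        10      Bio        1     CS     36                  -35
2         8  Physics        3     CS     23                  -20
3         7      Bio        2   Econ     36                  -34
5         6      Bio        2   Econ     36                  -34
6         5  Physics        3     CS     23                  -20
drop duplicate course (keep=first):
   absences major  credits course  hours  credits_minus_hours
4        10   Bio        1     CS     36                  -35
3         7   Bio        2   Econ     36                  -34
value at position 0, column 'credits_minus_hours' → -35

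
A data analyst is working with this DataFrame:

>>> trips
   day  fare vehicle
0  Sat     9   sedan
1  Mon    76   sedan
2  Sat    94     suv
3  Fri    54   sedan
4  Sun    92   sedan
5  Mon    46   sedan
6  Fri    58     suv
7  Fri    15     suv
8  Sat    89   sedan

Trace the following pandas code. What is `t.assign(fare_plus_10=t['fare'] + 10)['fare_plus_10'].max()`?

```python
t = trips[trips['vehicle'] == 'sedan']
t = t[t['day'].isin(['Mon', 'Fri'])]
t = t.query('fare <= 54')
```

filter rows where vehicle == 'sedan':
   day  fare vehicle
0  Sat     9   sedan
1  Mon    76   sedan
3  Fri    54   sedan
4  Sun    92   sedan
5  Mon    46   sedan
8  Sat    89   sedan
filter rows where day in ['Mon', 'Fri']:
   day  fare vehicle
1  Mon    76   sedan
3  Fri    54   sedan
5  Mon    46   sedan
filter rows where fare <= 54:
   day  fare vehicle
3  Fri    54   sedan
5  Mon    46   sedan
add column fare_plus_10 = t['fare'] + 10:
   day  fare vehicle  fare_plus_10
3  Fri    54   sedan            64
5  Mon    46   sedan            56
The max of column 'fare_plus_10' is 64.

64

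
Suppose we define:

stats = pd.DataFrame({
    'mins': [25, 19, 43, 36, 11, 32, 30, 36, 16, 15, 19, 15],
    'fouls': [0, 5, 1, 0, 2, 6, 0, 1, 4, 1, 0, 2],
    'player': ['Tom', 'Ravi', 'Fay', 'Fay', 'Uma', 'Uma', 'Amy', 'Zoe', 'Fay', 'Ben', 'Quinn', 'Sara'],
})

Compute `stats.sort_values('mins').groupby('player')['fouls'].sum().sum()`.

22

sort by mins:
    mins  fouls player
4     11      2    Uma
9     15      1    Ben
11    15      2   Sara
8     16      4    Fay
1     19      5   Ravi
10    19      0  Quinn
0     25      0    Tom
6     30      0    Amy
5     32      6    Uma
3     36      0    Fay
7     36      1    Zoe
2     43      1    Fay
group by player, sum of fouls:
player
Amy      0
Ben      1
Fay      5
Quinn    0
Ravi     5
Sara     2
Tom      0
Uma      8
Zoe      1
Name: fouls, dtype: int64
So sum() = 22.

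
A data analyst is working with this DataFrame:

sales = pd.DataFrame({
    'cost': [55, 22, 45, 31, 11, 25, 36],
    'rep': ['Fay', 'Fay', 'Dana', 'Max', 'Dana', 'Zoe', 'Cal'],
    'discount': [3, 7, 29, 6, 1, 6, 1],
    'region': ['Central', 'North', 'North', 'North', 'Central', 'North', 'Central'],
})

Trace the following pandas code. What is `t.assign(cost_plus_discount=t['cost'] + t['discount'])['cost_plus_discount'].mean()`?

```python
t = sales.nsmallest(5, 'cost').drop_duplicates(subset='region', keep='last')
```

take 5 rows with smallest cost:
   cost   rep  discount   region
4    11  Dana         1  Central
1    22   Fay         7    North
5    25   Zoe         6    North
3    31   Max         6    North
6    36   Cal         1  Central
drop duplicate region (keep=last):
   cost  rep  discount   region
3    31  Max         6    North
6    36  Cal         1  Central
add column cost_plus_discount = t['cost'] + t['discount']:
   cost  rep  discount   region  cost_plus_discount
3    31  Max         6    North                  37
6    36  Cal         1  Central                  37
Finally, mean of column 'cost_plus_discount' = 37.0.

37.0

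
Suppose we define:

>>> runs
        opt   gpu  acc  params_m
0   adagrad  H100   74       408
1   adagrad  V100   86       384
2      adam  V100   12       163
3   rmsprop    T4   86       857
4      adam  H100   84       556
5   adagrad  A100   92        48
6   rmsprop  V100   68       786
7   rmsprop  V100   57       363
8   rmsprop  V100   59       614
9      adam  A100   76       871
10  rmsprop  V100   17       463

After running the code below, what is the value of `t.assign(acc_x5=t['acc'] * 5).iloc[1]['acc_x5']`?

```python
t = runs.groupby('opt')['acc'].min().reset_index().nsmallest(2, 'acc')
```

85

group by opt, min of acc:
opt
adagrad    74
adam       12
rmsprop    17
Name: acc, dtype: int64
reset_index():
       opt  acc
0  adagrad   74
1     adam   12
2  rmsprop   17
take 2 rows with smallest acc:
       opt  acc
1     adam   12
2  rmsprop   17
add column acc_x5 = t['acc'] * 5:
       opt  acc  acc_x5
1     adam   12      60
2  rmsprop   17      85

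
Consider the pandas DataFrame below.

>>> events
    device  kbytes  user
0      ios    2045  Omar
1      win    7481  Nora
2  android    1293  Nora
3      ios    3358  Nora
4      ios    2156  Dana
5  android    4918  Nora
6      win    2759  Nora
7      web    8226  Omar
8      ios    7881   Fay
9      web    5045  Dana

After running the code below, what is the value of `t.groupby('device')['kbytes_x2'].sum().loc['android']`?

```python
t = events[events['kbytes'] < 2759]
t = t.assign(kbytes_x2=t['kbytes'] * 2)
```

filter rows where kbytes < 2759:
    device  kbytes  user
0      ios    2045  Omar
2  android    1293  Nora
4      ios    2156  Dana
add column kbytes_x2 = t['kbytes'] * 2:
    device  kbytes  user  kbytes_x2
0      ios    2045  Omar       4090
2  android    1293  Nora       2586
4      ios    2156  Dana       4312
group by device, sum of kbytes_x2:
device
android    2586
ios        8402
Name: kbytes_x2, dtype: int64

2586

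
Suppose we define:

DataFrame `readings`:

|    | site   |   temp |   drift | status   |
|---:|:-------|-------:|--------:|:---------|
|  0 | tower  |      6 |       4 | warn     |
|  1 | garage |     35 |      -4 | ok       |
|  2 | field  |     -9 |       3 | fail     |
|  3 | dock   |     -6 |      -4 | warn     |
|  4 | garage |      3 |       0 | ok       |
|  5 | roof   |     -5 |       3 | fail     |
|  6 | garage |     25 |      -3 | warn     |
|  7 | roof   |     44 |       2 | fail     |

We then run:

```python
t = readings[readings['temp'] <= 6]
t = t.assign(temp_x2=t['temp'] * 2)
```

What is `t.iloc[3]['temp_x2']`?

6

filter rows where temp <= 6:
     site  temp  drift status
0   tower     6      4   warn
2   field    -9      3   fail
3    dock    -6     -4   warn
4  garage     3      0     ok
5    roof    -5      3   fail
add column temp_x2 = t['temp'] * 2:
     site  temp  drift status  temp_x2
0   tower     6      4   warn       12
2   field    -9      3   fail      -18
3    dock    -6     -4   warn      -12
4  garage     3      0     ok        6
5    roof    -5      3   fail      -10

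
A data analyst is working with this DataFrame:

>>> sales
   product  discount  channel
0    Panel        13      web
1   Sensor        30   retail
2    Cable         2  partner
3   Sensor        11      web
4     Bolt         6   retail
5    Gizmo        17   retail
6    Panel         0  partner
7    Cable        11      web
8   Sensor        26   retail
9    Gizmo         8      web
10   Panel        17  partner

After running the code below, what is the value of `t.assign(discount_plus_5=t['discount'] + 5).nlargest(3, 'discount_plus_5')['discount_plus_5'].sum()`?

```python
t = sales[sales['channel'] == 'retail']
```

filter rows where channel == 'retail':
  product  discount channel
1  Sensor        30  retail
4    Bolt         6  retail
5   Gizmo        17  retail
8  Sensor        26  retail
add column discount_plus_5 = t['discount'] + 5:
  product  discount channel  discount_plus_5
1  Sensor        30  retail               35
4    Bolt         6  retail               11
5   Gizmo        17  retail               22
8  Sensor        26  retail               31
take 3 rows with largest discount_plus_5:
  product  discount channel  discount_plus_5
1  Sensor        30  retail               35
8  Sensor        26  retail               31
5   Gizmo        17  retail               22
So sum() = 88.

88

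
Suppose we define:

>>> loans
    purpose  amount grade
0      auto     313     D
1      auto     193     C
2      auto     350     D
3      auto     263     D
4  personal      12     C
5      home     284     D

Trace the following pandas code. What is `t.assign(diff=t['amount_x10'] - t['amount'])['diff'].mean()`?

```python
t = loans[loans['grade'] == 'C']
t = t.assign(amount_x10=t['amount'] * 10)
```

922.5

filter rows where grade == 'C':
    purpose  amount grade
1      auto     193     C
4  personal      12     C
add column amount_x10 = t['amount'] * 10:
    purpose  amount grade  amount_x10
1      auto     193     C        1930
4  personal      12     C         120
add column diff = t['amount_x10'] - t['amount']:
    purpose  amount grade  amount_x10  diff
1      auto     193     C        1930  1737
4  personal      12     C         120   108
Hence 922.5.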